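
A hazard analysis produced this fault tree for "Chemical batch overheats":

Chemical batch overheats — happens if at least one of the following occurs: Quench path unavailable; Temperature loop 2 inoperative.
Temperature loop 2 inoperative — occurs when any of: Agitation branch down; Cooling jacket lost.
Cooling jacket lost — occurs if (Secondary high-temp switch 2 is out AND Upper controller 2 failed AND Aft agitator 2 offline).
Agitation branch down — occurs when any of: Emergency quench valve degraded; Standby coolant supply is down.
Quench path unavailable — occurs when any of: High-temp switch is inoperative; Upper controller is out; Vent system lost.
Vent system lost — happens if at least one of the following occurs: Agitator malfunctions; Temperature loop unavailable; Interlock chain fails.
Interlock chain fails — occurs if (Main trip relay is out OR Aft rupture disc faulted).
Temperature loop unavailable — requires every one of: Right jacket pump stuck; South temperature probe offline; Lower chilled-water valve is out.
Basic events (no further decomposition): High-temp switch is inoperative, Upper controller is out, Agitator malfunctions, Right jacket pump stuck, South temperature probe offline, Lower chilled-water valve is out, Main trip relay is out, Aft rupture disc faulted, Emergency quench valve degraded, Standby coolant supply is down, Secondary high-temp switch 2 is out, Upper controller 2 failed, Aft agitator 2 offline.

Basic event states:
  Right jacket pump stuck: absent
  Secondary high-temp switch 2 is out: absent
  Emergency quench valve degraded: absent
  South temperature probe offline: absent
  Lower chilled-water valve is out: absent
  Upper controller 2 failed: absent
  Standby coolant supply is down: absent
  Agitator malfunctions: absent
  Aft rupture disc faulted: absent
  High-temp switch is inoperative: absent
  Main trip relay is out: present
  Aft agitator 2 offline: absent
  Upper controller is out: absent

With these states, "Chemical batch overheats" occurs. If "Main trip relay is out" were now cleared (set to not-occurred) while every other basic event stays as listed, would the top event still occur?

No

Counterfactual: set "Main trip relay is out" to not occurred.
Temperature loop unavailable [AND]: Right jacket pump stuck=not, South temperature probe offline=not, Lower chilled-water valve is out=not → not all inputs occur → does not occur.
Interlock chain fails [OR]: Main trip relay is out=not, Aft rupture disc faulted=not → no input occurs → does not occur.
Vent system lost [OR]: Agitator malfunctions=not, Temperature loop unavailable=not, Interlock chain fails=not → no input occurs → does not occur.
Quench path unavailable [OR]: High-temp switch is inoperative=not, Upper controller is out=not, Vent system lost=not → no input occurs → does not occur.
Agitation branch down [OR]: Emergency quench valve degraded=not, Standby coolant supply is down=not → no input occurs → does not occur.
Cooling jacket lost [AND]: Secondary high-temp switch 2 is out=not, Upper controller 2 failed=not, Aft agitator 2 offline=not → not all inputs occur → does not occur.
Temperature loop 2 inoperative [OR]: Agitation branch down=not, Cooling jacket lost=not → no input occurs → does not occur.
Chemical batch overheats [OR]: Quench path unavailable=not, Temperature loop 2 inoperative=not → no input occurs → does not occur.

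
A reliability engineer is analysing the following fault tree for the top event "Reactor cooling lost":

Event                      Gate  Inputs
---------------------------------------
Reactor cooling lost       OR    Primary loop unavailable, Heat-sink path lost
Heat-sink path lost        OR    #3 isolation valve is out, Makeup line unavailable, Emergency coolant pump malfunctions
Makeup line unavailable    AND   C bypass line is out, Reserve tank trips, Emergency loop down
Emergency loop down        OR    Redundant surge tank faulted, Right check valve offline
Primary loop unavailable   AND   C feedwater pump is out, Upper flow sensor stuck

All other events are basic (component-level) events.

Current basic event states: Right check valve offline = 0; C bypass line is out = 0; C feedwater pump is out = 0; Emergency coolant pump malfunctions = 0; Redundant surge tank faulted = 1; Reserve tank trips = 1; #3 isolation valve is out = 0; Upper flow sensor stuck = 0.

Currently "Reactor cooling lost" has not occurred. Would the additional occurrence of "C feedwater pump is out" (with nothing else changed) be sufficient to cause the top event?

No

Counterfactual: set "C feedwater pump is out" to occurred.
Primary loop unavailable [AND]: C feedwater pump is out=occurs, Upper flow sensor stuck=not → not all inputs occur → does not occur.
Emergency loop down [OR]: Redundant surge tank faulted=occurs, Right check valve offline=not → at least one input occurs → occurs.
Makeup line unavailable [AND]: C bypass line is out=not, Reserve tank trips=occurs, Emergency loop down=occurs → not all inputs occur → does not occur.
Heat-sink path lost [OR]: #3 isolation valve is out=not, Makeup line unavailable=not, Emergency coolant pump malfunctions=not → no input occurs → does not occur.
Reactor cooling lost [OR]: Primary loop unavailable=not, Heat-sink path lost=not → no input occurs → does not occur.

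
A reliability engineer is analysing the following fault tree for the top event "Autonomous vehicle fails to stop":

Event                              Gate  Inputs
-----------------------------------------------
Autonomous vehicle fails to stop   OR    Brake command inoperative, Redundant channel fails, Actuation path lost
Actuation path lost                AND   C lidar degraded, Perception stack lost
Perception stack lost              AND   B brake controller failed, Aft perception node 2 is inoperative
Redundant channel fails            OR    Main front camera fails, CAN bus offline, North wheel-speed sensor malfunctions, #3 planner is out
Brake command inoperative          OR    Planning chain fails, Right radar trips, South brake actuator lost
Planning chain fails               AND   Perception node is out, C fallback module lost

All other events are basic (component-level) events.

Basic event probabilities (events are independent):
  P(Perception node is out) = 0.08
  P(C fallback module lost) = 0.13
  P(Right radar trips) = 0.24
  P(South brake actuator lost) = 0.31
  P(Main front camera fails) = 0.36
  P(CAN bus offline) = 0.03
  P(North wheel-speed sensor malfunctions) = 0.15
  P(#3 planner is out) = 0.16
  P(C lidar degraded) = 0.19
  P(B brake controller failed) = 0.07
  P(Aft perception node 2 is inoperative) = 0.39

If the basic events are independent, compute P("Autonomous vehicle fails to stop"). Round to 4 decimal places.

0.7712

P(Planning chain fails) [AND] = 0.08 × 0.13 = 0.010400
P(Brake command inoperative) [OR] = 1 − (1−0.010400) × (1−0.24) × (1−0.31) = 0.481054
P(Redundant channel fails) [OR] = 1 − (1−0.36) × (1−0.03) × (1−0.15) × (1−0.16) = 0.556749
P(Perception stack lost) [AND] = 0.07 × 0.39 = 0.027300
P(Actuation path lost) [AND] = 0.19 × 0.027300 = 0.005187
P(Autonomous vehicle fails to stop) [OR] = 1 − (1−0.481054) × (1−0.556749) × (1−0.005187) = 0.771170
Rounded to 4 decimal places: P(Autonomous vehicle fails to stop) ≈ 0.7712.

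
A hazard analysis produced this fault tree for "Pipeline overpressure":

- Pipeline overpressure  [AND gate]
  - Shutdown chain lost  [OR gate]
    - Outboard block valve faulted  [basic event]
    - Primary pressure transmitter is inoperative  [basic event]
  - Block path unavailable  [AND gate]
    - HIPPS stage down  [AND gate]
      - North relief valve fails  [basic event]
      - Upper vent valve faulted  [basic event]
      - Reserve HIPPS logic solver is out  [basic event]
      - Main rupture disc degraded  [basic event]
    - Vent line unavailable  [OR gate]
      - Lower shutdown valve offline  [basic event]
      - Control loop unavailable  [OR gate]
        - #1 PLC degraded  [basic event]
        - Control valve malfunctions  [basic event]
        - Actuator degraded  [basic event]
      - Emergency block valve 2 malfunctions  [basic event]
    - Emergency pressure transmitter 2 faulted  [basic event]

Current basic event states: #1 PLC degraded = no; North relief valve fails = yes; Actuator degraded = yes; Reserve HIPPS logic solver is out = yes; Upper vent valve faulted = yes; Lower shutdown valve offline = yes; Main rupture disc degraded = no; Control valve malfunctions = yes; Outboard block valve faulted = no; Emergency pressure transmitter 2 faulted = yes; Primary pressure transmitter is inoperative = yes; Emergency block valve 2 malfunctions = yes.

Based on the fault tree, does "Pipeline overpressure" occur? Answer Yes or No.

Shutdown chain lost [OR]: Outboard block valve faulted=not, Primary pressure transmitter is inoperative=occurs → at least one input occurs → occurs.
HIPPS stage down [AND]: North relief valve fails=occurs, Upper vent valve faulted=occurs, Reserve HIPPS logic solver is out=occurs, Main rupture disc degraded=not → not all inputs occur → does not occur.
Control loop unavailable [OR]: #1 PLC degraded=not, Control valve malfunctions=occurs, Actuator degraded=occurs → at least one input occurs → occurs.
Vent line unavailable [OR]: Lower shutdown valve offline=occurs, Control loop unavailable=occurs, Emergency block valve 2 malfunctions=occurs → at least one input occurs → occurs.
Block path unavailable [AND]: HIPPS stage down=not, Vent line unavailable=occurs, Emergency pressure transmitter 2 faulted=occurs → not all inputs occur → does not occur.
Pipeline overpressure [AND]: Shutdown chain lost=occurs, Block path unavailable=not → not all inputs occur → does not occur.

No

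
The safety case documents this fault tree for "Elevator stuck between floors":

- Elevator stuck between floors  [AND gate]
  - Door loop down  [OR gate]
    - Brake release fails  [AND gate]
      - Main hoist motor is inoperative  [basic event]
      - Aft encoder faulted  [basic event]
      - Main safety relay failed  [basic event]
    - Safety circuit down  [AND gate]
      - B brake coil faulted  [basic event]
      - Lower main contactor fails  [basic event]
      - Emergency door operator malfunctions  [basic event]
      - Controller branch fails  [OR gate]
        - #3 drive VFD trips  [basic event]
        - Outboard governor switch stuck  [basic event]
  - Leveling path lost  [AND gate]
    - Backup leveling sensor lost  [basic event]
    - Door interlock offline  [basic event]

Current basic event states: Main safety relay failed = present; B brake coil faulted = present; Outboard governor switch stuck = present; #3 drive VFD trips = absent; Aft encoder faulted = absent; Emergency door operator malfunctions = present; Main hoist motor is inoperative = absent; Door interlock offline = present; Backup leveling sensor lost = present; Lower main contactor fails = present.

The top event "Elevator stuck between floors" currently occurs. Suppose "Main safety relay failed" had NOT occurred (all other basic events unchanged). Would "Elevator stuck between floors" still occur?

Counterfactual: set "Main safety relay failed" to not occurred.
Brake release fails [AND]: Main hoist motor is inoperative=not, Aft encoder faulted=not, Main safety relay failed=not → not all inputs occur → does not occur.
Controller branch fails [OR]: #3 drive VFD trips=not, Outboard governor switch stuck=occurs → at least one input occurs → occurs.
Safety circuit down [AND]: B brake coil faulted=occurs, Lower main contactor fails=occurs, Emergency door operator malfunctions=occurs, Controller branch fails=occurs → all inputs occur → occurs.
Door loop down [OR]: Brake release fails=not, Safety circuit down=occurs → at least one input occurs → occurs.
Leveling path lost [AND]: Backup leveling sensor lost=occurs, Door interlock offline=occurs → all inputs occur → occurs.
Elevator stuck between floors [AND]: Door loop down=occurs, Leveling path lost=occurs → all inputs occur → occurs.

Yes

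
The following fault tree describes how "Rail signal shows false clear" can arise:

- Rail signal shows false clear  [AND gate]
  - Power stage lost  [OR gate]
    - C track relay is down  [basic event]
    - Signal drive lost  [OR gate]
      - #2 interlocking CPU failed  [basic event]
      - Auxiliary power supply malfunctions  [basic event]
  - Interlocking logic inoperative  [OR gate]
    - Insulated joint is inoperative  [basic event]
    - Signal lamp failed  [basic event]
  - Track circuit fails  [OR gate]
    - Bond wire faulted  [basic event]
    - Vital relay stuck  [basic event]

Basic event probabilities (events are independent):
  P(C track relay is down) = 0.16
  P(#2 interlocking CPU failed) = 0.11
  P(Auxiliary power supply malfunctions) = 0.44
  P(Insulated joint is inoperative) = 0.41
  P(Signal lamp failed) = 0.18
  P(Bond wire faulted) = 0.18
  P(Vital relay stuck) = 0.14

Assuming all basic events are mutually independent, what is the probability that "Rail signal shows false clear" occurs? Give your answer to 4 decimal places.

P(Signal drive lost) [OR] = 1 − (1−0.11) × (1−0.44) = 0.501600
P(Power stage lost) [OR] = 1 − (1−0.16) × (1−0.501600) = 0.581344
P(Interlocking logic inoperative) [OR] = 1 − (1−0.41) × (1−0.18) = 0.516200
P(Track circuit fails) [OR] = 1 − (1−0.18) × (1−0.14) = 0.294800
P(Rail signal shows false clear) [AND] = 0.581344 × 0.516200 × 0.294800 = 0.088466
Rounded to 4 decimal places: P(Rail signal shows false clear) ≈ 0.0885.

0.0885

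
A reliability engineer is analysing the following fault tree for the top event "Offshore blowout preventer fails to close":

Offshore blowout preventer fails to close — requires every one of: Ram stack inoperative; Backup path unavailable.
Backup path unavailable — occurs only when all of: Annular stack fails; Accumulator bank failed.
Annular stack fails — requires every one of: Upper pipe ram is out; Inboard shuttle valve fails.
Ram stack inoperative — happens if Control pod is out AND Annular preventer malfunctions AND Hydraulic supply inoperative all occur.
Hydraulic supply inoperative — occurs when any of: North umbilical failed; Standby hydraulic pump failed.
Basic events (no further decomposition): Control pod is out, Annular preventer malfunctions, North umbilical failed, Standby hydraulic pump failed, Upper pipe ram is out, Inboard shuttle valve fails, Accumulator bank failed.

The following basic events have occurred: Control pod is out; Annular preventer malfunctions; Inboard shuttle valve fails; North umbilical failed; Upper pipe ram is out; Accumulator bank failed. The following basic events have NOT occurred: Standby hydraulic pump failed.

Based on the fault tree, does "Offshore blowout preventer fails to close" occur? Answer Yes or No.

Hydraulic supply inoperative [OR]: North umbilical failed=occurs, Standby hydraulic pump failed=not → at least one input occurs → occurs.
Ram stack inoperative [AND]: Control pod is out=occurs, Annular preventer malfunctions=occurs, Hydraulic supply inoperative=occurs → all inputs occur → occurs.
Annular stack fails [AND]: Upper pipe ram is out=occurs, Inboard shuttle valve fails=occurs → all inputs occur → occurs.
Backup path unavailable [AND]: Annular stack fails=occurs, Accumulator bank failed=occurs → all inputs occur → occurs.
Offshore blowout preventer fails to close [AND]: Ram stack inoperative=occurs, Backup path unavailable=occurs → all inputs occur → occurs.

Yes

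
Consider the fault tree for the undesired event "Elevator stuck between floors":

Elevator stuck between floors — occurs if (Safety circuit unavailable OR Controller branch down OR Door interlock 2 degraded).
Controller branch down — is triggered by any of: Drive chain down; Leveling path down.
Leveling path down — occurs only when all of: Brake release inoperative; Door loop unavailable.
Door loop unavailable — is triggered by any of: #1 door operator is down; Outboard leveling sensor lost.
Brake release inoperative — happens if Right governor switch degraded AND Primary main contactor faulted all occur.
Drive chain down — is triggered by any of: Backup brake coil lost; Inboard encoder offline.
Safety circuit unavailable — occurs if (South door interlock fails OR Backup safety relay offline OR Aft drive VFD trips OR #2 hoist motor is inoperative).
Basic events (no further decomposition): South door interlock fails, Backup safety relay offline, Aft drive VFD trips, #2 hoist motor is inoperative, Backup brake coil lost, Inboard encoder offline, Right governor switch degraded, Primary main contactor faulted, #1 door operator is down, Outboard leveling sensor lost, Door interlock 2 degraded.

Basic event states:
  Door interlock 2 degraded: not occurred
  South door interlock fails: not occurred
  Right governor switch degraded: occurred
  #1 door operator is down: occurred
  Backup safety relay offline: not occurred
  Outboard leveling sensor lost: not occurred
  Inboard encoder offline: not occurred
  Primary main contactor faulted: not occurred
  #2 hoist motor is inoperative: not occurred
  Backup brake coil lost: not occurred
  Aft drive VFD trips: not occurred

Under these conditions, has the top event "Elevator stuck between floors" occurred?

Safety circuit unavailable [OR]: South door interlock fails=not, Backup safety relay offline=not, Aft drive VFD trips=not, #2 hoist motor is inoperative=not → no input occurs → does not occur.
Drive chain down [OR]: Backup brake coil lost=not, Inboard encoder offline=not → no input occurs → does not occur.
Brake release inoperative [AND]: Right governor switch degraded=occurs, Primary main contactor faulted=not → not all inputs occur → does not occur.
Door loop unavailable [OR]: #1 door operator is down=occurs, Outboard leveling sensor lost=not → at least one input occurs → occurs.
Leveling path down [AND]: Brake release inoperative=not, Door loop unavailable=occurs → not all inputs occur → does not occur.
Controller branch down [OR]: Drive chain down=not, Leveling path down=not → no input occurs → does not occur.
Elevator stuck between floors [OR]: Safety circuit unavailable=not, Controller branch down=not, Door interlock 2 degraded=not → no input occurs → does not occur.

No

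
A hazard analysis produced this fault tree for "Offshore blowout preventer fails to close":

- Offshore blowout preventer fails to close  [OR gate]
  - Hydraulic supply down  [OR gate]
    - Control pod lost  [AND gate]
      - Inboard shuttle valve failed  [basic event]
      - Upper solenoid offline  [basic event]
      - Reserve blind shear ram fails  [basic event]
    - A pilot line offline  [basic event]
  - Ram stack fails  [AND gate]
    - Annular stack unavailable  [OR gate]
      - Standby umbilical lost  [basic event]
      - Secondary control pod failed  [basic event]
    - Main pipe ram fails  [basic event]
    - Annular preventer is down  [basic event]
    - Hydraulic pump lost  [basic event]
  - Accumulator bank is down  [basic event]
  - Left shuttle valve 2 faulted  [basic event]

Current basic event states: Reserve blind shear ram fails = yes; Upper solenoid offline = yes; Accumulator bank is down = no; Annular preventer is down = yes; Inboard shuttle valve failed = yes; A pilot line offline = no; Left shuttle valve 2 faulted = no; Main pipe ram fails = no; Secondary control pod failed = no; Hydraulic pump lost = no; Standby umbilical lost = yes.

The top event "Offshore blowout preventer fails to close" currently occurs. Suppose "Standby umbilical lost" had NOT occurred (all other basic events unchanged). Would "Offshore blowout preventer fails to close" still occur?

Yes

Counterfactual: set "Standby umbilical lost" to not occurred.
Control pod lost [AND]: Inboard shuttle valve failed=occurs, Upper solenoid offline=occurs, Reserve blind shear ram fails=occurs → all inputs occur → occurs.
Hydraulic supply down [OR]: Control pod lost=occurs, A pilot line offline=not → at least one input occurs → occurs.
Annular stack unavailable [OR]: Standby umbilical lost=not, Secondary control pod failed=not → no input occurs → does not occur.
Ram stack fails [AND]: Annular stack unavailable=not, Main pipe ram fails=not, Annular preventer is down=occurs, Hydraulic pump lost=not → not all inputs occur → does not occur.
Offshore blowout preventer fails to close [OR]: Hydraulic supply down=occurs, Ram stack fails=not, Accumulator bank is down=not, Left shuttle valve 2 faulted=not → at least one input occurs → occurs.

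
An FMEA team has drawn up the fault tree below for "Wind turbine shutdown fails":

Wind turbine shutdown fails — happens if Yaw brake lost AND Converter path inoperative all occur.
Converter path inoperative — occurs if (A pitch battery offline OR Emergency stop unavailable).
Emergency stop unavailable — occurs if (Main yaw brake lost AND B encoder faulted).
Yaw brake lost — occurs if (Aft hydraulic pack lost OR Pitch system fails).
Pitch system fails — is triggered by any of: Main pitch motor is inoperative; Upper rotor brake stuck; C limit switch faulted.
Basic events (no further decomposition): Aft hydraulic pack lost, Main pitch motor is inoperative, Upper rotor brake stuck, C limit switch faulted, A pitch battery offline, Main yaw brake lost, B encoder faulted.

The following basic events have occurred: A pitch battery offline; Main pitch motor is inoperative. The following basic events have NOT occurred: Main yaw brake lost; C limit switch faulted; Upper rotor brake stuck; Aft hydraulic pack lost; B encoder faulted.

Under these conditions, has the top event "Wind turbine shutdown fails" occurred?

Yes

Pitch system fails [OR]: Main pitch motor is inoperative=occurs, Upper rotor brake stuck=not, C limit switch faulted=not → at least one input occurs → occurs.
Yaw brake lost [OR]: Aft hydraulic pack lost=not, Pitch system fails=occurs → at least one input occurs → occurs.
Emergency stop unavailable [AND]: Main yaw brake lost=not, B encoder faulted=not → not all inputs occur → does not occur.
Converter path inoperative [OR]: A pitch battery offline=occurs, Emergency stop unavailable=not → at least one input occurs → occurs.
Wind turbine shutdown fails [AND]: Yaw brake lost=occurs, Converter path inoperative=occurs → all inputs occur → occurs.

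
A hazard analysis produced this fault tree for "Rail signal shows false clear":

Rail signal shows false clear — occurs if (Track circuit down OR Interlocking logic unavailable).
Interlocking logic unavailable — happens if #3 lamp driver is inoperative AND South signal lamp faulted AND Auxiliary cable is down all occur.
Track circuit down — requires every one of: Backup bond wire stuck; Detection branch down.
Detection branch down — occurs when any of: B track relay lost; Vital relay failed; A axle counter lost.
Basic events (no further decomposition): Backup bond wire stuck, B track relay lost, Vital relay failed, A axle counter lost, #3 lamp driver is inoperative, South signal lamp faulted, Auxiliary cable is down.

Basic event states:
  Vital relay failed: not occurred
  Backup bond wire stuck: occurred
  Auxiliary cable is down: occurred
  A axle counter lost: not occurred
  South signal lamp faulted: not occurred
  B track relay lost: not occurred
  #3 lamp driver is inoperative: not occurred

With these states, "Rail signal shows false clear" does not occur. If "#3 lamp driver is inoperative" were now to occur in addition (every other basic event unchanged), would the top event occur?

No

Counterfactual: set "#3 lamp driver is inoperative" to occurred.
Detection branch down [OR]: B track relay lost=not, Vital relay failed=not, A axle counter lost=not → no input occurs → does not occur.
Track circuit down [AND]: Backup bond wire stuck=occurs, Detection branch down=not → not all inputs occur → does not occur.
Interlocking logic unavailable [AND]: #3 lamp driver is inoperative=occurs, South signal lamp faulted=not, Auxiliary cable is down=occurs → not all inputs occur → does not occur.
Rail signal shows false clear [OR]: Track circuit down=not, Interlocking logic unavailable=not → no input occurs → does not occur.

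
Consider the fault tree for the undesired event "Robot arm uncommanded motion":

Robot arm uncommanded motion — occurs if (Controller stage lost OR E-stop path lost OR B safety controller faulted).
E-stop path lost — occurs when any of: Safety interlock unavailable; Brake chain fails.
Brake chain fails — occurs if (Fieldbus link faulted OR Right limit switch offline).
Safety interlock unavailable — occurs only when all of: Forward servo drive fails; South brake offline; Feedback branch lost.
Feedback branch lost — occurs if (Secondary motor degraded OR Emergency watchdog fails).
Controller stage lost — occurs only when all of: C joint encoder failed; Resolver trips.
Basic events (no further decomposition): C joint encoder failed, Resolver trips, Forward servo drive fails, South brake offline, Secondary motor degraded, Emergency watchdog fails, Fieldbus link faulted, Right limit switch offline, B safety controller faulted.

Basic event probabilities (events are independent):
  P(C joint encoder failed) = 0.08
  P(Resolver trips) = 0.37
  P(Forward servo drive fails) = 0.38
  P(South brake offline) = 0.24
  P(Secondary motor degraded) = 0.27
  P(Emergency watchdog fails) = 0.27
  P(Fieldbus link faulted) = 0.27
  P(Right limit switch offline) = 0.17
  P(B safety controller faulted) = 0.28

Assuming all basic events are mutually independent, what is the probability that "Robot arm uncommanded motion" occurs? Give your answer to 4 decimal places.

P(Controller stage lost) [AND] = 0.08 × 0.37 = 0.029600
P(Feedback branch lost) [OR] = 1 − (1−0.27) × (1−0.27) = 0.467100
P(Safety interlock unavailable) [AND] = 0.38 × 0.24 × 0.467100 = 0.042600
P(Brake chain fails) [OR] = 1 − (1−0.27) × (1−0.17) = 0.394100
P(E-stop path lost) [OR] = 1 − (1−0.042600) × (1−0.394100) = 0.419911
P(Robot arm uncommanded motion) [OR] = 1 − (1−0.029600) × (1−0.419911) × (1−0.28) = 0.594699
Rounded to 4 decimal places: P(Robot arm uncommanded motion) ≈ 0.5947.

0.5947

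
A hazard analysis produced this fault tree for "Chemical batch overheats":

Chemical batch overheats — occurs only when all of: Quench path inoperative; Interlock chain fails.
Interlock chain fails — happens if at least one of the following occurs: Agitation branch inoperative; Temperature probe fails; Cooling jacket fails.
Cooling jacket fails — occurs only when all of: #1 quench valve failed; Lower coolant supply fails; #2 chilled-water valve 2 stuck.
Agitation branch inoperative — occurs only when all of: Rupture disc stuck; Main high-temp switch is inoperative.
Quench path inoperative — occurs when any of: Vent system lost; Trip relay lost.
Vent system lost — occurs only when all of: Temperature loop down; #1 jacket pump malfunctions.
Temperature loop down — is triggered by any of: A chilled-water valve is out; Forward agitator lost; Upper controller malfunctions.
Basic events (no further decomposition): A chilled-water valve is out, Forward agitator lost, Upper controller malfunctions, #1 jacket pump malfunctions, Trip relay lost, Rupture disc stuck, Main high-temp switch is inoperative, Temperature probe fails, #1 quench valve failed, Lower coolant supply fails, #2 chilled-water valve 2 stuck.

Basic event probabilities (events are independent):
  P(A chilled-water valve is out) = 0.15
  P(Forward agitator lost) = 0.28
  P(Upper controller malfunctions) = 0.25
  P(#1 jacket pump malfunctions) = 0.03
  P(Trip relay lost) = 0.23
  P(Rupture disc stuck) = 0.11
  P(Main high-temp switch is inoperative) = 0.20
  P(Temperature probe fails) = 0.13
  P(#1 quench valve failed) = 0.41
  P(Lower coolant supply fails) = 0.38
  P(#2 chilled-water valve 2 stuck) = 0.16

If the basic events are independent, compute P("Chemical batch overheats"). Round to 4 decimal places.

P(Temperature loop down) [OR] = 1 − (1−0.15) × (1−0.28) × (1−0.25) = 0.541000
P(Vent system lost) [AND] = 0.541000 × 0.03 = 0.016230
P(Quench path inoperative) [OR] = 1 − (1−0.016230) × (1−0.23) = 0.242497
P(Agitation branch inoperative) [AND] = 0.11 × 0.20 = 0.022000
P(Cooling jacket fails) [AND] = 0.41 × 0.38 × 0.16 = 0.024928
P(Interlock chain fails) [OR] = 1 − (1−0.022000) × (1−0.13) × (1−0.024928) = 0.170350
P(Chemical batch overheats) [AND] = 0.242497 × 0.170350 = 0.041309
Rounded to 4 decimal places: P(Chemical batch overheats) ≈ 0.0413.

0.0413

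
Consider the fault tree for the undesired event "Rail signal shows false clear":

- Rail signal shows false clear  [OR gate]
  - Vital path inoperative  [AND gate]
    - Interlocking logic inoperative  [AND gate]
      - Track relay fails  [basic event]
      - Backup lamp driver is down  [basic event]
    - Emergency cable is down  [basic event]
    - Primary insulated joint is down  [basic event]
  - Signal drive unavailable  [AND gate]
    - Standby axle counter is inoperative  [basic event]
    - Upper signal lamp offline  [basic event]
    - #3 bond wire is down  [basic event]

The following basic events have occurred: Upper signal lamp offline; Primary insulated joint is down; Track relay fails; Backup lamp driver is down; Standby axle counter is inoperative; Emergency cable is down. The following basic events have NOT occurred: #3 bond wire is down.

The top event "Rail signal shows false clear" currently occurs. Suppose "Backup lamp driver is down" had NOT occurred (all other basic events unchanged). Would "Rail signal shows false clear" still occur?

No

Counterfactual: set "Backup lamp driver is down" to not occurred.
Interlocking logic inoperative [AND]: Track relay fails=occurs, Backup lamp driver is down=not → not all inputs occur → does not occur.
Vital path inoperative [AND]: Interlocking logic inoperative=not, Emergency cable is down=occurs, Primary insulated joint is down=occurs → not all inputs occur → does not occur.
Signal drive unavailable [AND]: Standby axle counter is inoperative=occurs, Upper signal lamp offline=occurs, #3 bond wire is down=not → not all inputs occur → does not occur.
Rail signal shows false clear [OR]: Vital path inoperative=not, Signal drive unavailable=not → no input occurs → does not occur.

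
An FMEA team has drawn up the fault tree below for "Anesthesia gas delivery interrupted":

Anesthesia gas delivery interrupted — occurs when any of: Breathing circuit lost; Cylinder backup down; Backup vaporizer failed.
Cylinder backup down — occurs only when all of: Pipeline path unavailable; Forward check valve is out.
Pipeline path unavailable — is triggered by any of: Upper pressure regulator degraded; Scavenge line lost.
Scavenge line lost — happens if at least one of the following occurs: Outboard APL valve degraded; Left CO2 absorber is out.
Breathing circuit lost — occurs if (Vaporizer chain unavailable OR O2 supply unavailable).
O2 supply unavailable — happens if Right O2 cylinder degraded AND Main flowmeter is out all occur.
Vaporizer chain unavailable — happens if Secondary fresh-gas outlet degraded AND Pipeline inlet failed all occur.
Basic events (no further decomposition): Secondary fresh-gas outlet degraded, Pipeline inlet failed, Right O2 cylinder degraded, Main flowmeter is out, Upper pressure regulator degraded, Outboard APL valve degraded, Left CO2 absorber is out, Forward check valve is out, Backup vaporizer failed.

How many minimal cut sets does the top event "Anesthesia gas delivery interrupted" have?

Vaporizer chain unavailable [AND]: one cut set from each child combined → 1 × 1 = 1 cut set(s).
O2 supply unavailable [AND]: one cut set from each child combined → 1 × 1 = 1 cut set(s).
Breathing circuit lost [OR]: union of children's cut sets → 2 cut set(s).
Scavenge line lost [OR]: union of children's cut sets → 2 cut set(s).
Pipeline path unavailable [OR]: union of children's cut sets → 3 cut set(s).
Cylinder backup down [AND]: one cut set from each child combined → 3 × 1 = 3 cut set(s).
Anesthesia gas delivery interrupted [OR]: union of children's cut sets → 6 cut set(s).
Minimal cut sets: {Pipeline inlet failed, Secondary fresh-gas outlet degraded}; {Main flowmeter is out, Right O2 cylinder degraded}; {Forward check valve is out, Upper pressure regulator degraded}; {Forward check valve is out, Outboard APL valve degraded}; {Forward check valve is out, Left CO2 absorber is out}; {Backup vaporizer failed}.

6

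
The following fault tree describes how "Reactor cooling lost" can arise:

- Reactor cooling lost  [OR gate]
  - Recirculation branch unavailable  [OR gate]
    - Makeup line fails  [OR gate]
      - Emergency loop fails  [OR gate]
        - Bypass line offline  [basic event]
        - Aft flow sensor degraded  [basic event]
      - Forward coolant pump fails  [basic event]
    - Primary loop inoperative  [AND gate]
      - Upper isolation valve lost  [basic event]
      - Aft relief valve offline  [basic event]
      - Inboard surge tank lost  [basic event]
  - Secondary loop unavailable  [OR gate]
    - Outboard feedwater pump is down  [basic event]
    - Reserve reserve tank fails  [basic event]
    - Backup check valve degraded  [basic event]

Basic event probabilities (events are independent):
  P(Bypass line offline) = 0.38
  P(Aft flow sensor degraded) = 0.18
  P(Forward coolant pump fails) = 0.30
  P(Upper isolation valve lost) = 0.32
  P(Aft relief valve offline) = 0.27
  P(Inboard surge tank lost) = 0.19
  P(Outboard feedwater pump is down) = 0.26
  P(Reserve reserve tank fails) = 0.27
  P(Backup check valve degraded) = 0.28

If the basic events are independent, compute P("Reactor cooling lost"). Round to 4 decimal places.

P(Emergency loop fails) [OR] = 1 − (1−0.38) × (1−0.18) = 0.491600
P(Makeup line fails) [OR] = 1 − (1−0.491600) × (1−0.30) = 0.644120
P(Primary loop inoperative) [AND] = 0.32 × 0.27 × 0.19 = 0.016416
P(Recirculation branch unavailable) [OR] = 1 − (1−0.644120) × (1−0.016416) = 0.649962
P(Secondary loop unavailable) [OR] = 1 − (1−0.26) × (1−0.27) × (1−0.28) = 0.611056
P(Reactor cooling lost) [OR] = 1 − (1−0.649962) × (1−0.611056) = 0.863855
Rounded to 4 decimal places: P(Reactor cooling lost) ≈ 0.8639.

0.8639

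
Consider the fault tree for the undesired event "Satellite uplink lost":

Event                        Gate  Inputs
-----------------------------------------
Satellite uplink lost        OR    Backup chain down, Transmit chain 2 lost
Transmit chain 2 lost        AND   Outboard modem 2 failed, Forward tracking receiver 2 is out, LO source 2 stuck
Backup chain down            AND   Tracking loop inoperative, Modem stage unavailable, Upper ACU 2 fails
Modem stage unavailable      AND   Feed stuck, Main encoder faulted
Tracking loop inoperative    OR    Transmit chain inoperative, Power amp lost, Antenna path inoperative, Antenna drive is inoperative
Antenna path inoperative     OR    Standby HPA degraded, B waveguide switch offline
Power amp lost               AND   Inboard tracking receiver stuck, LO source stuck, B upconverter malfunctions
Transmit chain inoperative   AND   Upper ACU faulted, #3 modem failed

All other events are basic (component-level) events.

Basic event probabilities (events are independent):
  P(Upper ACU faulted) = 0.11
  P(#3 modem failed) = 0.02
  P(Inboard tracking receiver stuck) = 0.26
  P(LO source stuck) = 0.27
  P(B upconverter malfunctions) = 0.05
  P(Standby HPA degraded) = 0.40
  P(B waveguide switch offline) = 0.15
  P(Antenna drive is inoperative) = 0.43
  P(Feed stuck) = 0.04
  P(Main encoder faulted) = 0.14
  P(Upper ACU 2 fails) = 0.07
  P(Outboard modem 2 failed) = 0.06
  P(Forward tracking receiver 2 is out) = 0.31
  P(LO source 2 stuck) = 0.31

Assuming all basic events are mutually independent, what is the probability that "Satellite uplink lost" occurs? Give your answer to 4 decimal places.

0.0060

P(Transmit chain inoperative) [AND] = 0.11 × 0.02 = 0.002200
P(Power amp lost) [AND] = 0.26 × 0.27 × 0.05 = 0.003510
P(Antenna path inoperative) [OR] = 1 − (1−0.40) × (1−0.15) = 0.490000
P(Tracking loop inoperative) [OR] = 1 − (1−0.002200) × (1−0.003510) × (1−0.490000) × (1−0.43) = 0.710958
P(Modem stage unavailable) [AND] = 0.04 × 0.14 = 0.005600
P(Backup chain down) [AND] = 0.710958 × 0.005600 × 0.07 = 0.000279
P(Transmit chain 2 lost) [AND] = 0.06 × 0.31 × 0.31 = 0.005766
P(Satellite uplink lost) [OR] = 1 − (1−0.000279) × (1−0.005766) = 0.006043
Rounded to 4 decimal places: P(Satellite uplink lost) ≈ 0.0060.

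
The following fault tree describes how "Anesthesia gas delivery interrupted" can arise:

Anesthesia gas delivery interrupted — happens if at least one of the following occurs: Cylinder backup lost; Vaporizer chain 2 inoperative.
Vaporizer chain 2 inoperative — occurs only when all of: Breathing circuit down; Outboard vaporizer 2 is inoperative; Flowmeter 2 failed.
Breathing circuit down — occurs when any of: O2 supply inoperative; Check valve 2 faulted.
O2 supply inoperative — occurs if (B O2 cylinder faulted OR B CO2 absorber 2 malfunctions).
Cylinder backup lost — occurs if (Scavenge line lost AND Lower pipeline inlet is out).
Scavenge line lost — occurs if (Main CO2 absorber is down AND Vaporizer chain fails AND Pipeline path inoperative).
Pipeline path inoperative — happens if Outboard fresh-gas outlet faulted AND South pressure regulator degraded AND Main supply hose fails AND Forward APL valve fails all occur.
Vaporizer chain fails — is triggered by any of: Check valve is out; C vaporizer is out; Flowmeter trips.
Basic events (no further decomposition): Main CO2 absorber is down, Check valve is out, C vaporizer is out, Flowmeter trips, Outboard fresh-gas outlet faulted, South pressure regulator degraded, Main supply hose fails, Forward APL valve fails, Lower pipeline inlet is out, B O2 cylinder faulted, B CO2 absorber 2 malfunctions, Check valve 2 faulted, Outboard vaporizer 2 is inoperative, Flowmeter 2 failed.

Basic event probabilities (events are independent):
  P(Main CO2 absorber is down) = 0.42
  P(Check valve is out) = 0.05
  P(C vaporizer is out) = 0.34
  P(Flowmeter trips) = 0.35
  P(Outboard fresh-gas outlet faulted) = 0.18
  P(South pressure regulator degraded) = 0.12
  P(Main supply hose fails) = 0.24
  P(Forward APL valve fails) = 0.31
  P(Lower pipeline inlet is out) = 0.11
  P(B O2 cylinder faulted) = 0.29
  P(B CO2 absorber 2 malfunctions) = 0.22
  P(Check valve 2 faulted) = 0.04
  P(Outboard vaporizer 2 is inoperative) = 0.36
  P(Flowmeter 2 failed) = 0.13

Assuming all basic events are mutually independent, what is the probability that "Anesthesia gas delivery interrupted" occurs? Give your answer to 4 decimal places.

0.0220

P(Vaporizer chain fails) [OR] = 1 − (1−0.05) × (1−0.34) × (1−0.35) = 0.592450
P(Pipeline path inoperative) [AND] = 0.18 × 0.12 × 0.24 × 0.31 = 0.001607
P(Scavenge line lost) [AND] = 0.42 × 0.592450 × 0.001607 = 0.000400
P(Cylinder backup lost) [AND] = 0.000400 × 0.11 = 0.000044
P(O2 supply inoperative) [OR] = 1 − (1−0.29) × (1−0.22) = 0.446200
P(Breathing circuit down) [OR] = 1 − (1−0.446200) × (1−0.04) = 0.468352
P(Vaporizer chain 2 inoperative) [AND] = 0.468352 × 0.36 × 0.13 = 0.021919
P(Anesthesia gas delivery interrupted) [OR] = 1 − (1−0.000044) × (1−0.021919) = 0.021962
Rounded to 4 decimal places: P(Anesthesia gas delivery interrupted) ≈ 0.0220.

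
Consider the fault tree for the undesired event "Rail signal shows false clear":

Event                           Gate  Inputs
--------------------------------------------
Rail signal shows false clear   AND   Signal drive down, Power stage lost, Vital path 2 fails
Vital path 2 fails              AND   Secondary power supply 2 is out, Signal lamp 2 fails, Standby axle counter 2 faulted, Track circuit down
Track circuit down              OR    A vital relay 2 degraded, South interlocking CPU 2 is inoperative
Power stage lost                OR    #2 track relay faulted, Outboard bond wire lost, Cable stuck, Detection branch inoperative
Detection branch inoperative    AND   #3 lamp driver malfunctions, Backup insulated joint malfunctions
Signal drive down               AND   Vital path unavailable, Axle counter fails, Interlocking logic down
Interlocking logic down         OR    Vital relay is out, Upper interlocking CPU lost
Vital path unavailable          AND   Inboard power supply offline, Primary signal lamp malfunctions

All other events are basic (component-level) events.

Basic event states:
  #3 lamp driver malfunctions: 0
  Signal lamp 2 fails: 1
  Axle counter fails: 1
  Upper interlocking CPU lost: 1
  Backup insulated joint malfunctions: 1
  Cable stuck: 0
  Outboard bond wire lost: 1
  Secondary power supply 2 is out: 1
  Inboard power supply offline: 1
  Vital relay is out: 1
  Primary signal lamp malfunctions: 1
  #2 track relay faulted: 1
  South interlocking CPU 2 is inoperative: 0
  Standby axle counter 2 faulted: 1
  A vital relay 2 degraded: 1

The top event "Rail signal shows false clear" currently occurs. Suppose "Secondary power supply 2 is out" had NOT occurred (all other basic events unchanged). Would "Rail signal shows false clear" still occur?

Counterfactual: set "Secondary power supply 2 is out" to not occurred.
Vital path unavailable [AND]: Inboard power supply offline=occurs, Primary signal lamp malfunctions=occurs → all inputs occur → occurs.
Interlocking logic down [OR]: Vital relay is out=occurs, Upper interlocking CPU lost=occurs → at least one input occurs → occurs.
Signal drive down [AND]: Vital path unavailable=occurs, Axle counter fails=occurs, Interlocking logic down=occurs → all inputs occur → occurs.
Detection branch inoperative [AND]: #3 lamp driver malfunctions=not, Backup insulated joint malfunctions=occurs → not all inputs occur → does not occur.
Power stage lost [OR]: #2 track relay faulted=occurs, Outboard bond wire lost=occurs, Cable stuck=not, Detection branch inoperative=not → at least one input occurs → occurs.
Track circuit down [OR]: A vital relay 2 degraded=occurs, South interlocking CPU 2 is inoperative=not → at least one input occurs → occurs.
Vital path 2 fails [AND]: Secondary power supply 2 is out=not, Signal lamp 2 fails=occurs, Standby axle counter 2 faulted=occurs, Track circuit down=occurs → not all inputs occur → does not occur.
Rail signal shows false clear [AND]: Signal drive down=occurs, Power stage lost=occurs, Vital path 2 fails=not → not all inputs occur → does not occur.

No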